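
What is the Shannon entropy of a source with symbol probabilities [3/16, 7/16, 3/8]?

H(X) = -Σ p(x) log₂ p(x)
  -3/16 × log₂(3/16) = 0.4528
  -7/16 × log₂(7/16) = 0.5218
  -3/8 × log₂(3/8) = 0.5306
H(X) = 1.5052 bits


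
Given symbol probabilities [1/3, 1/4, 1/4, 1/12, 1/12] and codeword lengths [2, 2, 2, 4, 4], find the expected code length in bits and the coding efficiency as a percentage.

Average length L = Σ p_i × l_i = 2.3333 bits
Entropy H = 2.1258 bits
Efficiency η = H/L × 100% = 91.11%


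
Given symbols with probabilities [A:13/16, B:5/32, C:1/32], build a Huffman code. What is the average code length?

Huffman tree construction:
Combine smallest probabilities repeatedly
Resulting codes:
  A: 1 (length 1)
  B: 01 (length 2)
  C: 00 (length 2)
Average length = Σ p(s) × length(s) = 1.1875 bits


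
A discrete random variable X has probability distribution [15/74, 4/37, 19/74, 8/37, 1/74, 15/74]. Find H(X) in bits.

H(X) = -Σ p(x) log₂ p(x)
  -15/74 × log₂(15/74) = 0.4667
  -4/37 × log₂(4/37) = 0.3470
  -19/74 × log₂(19/74) = 0.5036
  -8/37 × log₂(8/37) = 0.4777
  -1/74 × log₂(1/74) = 0.0839
  -15/74 × log₂(15/74) = 0.4667
H(X) = 2.3457 bits


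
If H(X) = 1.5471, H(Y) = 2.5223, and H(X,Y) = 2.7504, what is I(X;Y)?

I(X;Y) = H(X) + H(Y) - H(X,Y)
I(X;Y) = 1.5471 + 2.5223 - 2.7504 = 1.319 bits


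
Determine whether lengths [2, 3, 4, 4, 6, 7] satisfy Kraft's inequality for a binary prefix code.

Kraft inequality: Σ 2^(-l_i) ≤ 1 for prefix-free code
Calculating: 2^(-2) + 2^(-3) + 2^(-4) + 2^(-4) + 2^(-6) + 2^(-7)
= 0.25 + 0.125 + 0.0625 + 0.0625 + 0.015625 + 0.0078125
= 0.5234
Since 0.5234 ≤ 1, prefix-free code exists


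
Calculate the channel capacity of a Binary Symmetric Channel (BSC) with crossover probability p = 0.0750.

For BSC with error probability p:
C = 1 - H(p) where H(p) is binary entropy
H(0.0750) = -0.0750 × log₂(0.0750) - 0.9250 × log₂(0.9250)
H(p) = 0.3843
C = 1 - 0.3843 = 0.6157 bits/use


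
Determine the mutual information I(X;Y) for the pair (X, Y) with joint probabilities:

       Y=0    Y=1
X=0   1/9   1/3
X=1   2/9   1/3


H(X) = 0.9911, H(Y) = 0.9183, H(X,Y) = 1.8911
I(X;Y) = H(X) + H(Y) - H(X,Y) = 0.0183 bits


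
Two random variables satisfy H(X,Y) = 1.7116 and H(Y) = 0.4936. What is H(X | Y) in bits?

Chain rule: H(X,Y) = H(X|Y) + H(Y)
H(X|Y) = H(X,Y) - H(Y) = 1.7116 - 0.4936 = 1.218 bits


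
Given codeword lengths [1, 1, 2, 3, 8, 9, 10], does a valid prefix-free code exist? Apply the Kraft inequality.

Kraft inequality: Σ 2^(-l_i) ≤ 1 for prefix-free code
Calculating: 2^(-1) + 2^(-1) + 2^(-2) + 2^(-3) + 2^(-8) + 2^(-9) + 2^(-10)
= 0.5 + 0.5 + 0.25 + 0.125 + 0.00390625 + 0.001953125 + 0.0009765625
= 1.3818
Since 1.3818 > 1, prefix-free code does not exist


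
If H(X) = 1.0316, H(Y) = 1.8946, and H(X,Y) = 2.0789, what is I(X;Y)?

I(X;Y) = H(X) + H(Y) - H(X,Y)
I(X;Y) = 1.0316 + 1.8946 - 2.0789 = 0.8473 bits


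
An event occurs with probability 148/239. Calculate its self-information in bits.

Information content I(x) = -log₂(p(x))
I = -log₂(148/239) = -log₂(0.6192)
I = 0.6914 bits


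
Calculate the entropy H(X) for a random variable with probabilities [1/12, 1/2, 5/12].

H(X) = -Σ p(x) log₂ p(x)
  -1/12 × log₂(1/12) = 0.2987
  -1/2 × log₂(1/2) = 0.5000
  -5/12 × log₂(5/12) = 0.5263
H(X) = 1.3250 bits


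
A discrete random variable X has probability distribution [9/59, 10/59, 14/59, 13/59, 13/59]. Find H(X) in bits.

H(X) = -Σ p(x) log₂ p(x)
  -9/59 × log₂(9/59) = 0.4138
  -10/59 × log₂(10/59) = 0.4340
  -14/59 × log₂(14/59) = 0.4924
  -13/59 × log₂(13/59) = 0.4808
  -13/59 × log₂(13/59) = 0.4808
H(X) = 2.3019 bits


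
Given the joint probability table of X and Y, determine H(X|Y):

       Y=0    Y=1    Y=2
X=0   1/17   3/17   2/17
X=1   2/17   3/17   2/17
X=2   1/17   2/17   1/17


H(X|Y) = Σ_y p(y) H(X|Y=y)
  p(Y=0) = 4/17, H(X|Y=0) = 1.5000
  p(Y=1) = 8/17, H(X|Y=1) = 1.5613
  p(Y=2) = 5/17, H(X|Y=2) = 1.5219
H(X|Y) = 0.2353×1.5000 + 0.4706×1.5613 + 0.2941×1.5219 = 1.5353 bits


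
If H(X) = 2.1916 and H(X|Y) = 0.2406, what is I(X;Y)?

I(X;Y) = H(X) - H(X|Y)
I(X;Y) = 2.1916 - 0.2406 = 1.951 bits


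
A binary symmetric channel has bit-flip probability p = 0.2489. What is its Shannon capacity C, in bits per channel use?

For BSC with error probability p:
C = 1 - H(p) where H(p) is binary entropy
H(0.2489) = -0.2489 × log₂(0.2489) - 0.7511 × log₂(0.7511)
H(p) = 0.8095
C = 1 - 0.8095 = 0.1905 bits/use


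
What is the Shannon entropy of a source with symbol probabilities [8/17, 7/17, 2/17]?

H(X) = -Σ p(x) log₂ p(x)
  -8/17 × log₂(8/17) = 0.5117
  -7/17 × log₂(7/17) = 0.5271
  -2/17 × log₂(2/17) = 0.3632
H(X) = 1.4021 bits


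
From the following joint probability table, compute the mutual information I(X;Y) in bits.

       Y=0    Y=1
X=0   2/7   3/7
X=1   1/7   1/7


H(X) = 0.8631, H(Y) = 0.9852, H(X,Y) = 1.8424
I(X;Y) = H(X) + H(Y) - H(X,Y) = 0.0060 bits


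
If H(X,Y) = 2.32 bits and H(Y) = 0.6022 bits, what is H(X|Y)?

Chain rule: H(X,Y) = H(X|Y) + H(Y)
H(X|Y) = H(X,Y) - H(Y) = 2.32 - 0.6022 = 1.7178 bits


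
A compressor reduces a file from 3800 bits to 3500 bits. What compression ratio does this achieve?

Compression ratio = Original / Compressed
= 3800 / 3500 = 1.09:1


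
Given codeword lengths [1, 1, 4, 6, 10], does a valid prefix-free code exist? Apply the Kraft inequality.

Kraft inequality: Σ 2^(-l_i) ≤ 1 for prefix-free code
Calculating: 2^(-1) + 2^(-1) + 2^(-4) + 2^(-6) + 2^(-10)
= 0.5 + 0.5 + 0.0625 + 0.015625 + 0.0009765625
= 1.0791
Since 1.0791 > 1, prefix-free code does not exist


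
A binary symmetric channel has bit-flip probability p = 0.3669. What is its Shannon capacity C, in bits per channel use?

For BSC with error probability p:
C = 1 - H(p) where H(p) is binary entropy
H(0.3669) = -0.3669 × log₂(0.3669) - 0.6331 × log₂(0.6331)
H(p) = 0.9483
C = 1 - 0.9483 = 0.0517 bits/use


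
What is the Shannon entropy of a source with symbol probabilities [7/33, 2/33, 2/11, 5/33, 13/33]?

H(X) = -Σ p(x) log₂ p(x)
  -7/33 × log₂(7/33) = 0.4745
  -2/33 × log₂(2/33) = 0.2451
  -2/11 × log₂(2/11) = 0.4472
  -5/33 × log₂(5/33) = 0.4125
  -13/33 × log₂(13/33) = 0.5294
H(X) = 2.1087 bits


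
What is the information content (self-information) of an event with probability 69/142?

Information content I(x) = -log₂(p(x))
I = -log₂(69/142) = -log₂(0.4859)
I = 1.0412 bits


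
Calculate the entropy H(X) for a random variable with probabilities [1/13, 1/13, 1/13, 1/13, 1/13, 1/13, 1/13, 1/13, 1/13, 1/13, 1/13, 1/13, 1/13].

H(X) = -Σ p(x) log₂ p(x)
  -1/13 × log₂(1/13) = 0.2846
  -1/13 × log₂(1/13) = 0.2846
  -1/13 × log₂(1/13) = 0.2846
  -1/13 × log₂(1/13) = 0.2846
  -1/13 × log₂(1/13) = 0.2846
  -1/13 × log₂(1/13) = 0.2846
  -1/13 × log₂(1/13) = 0.2846
  -1/13 × log₂(1/13) = 0.2846
  -1/13 × log₂(1/13) = 0.2846
  -1/13 × log₂(1/13) = 0.2846
  -1/13 × log₂(1/13) = 0.2846
  -1/13 × log₂(1/13) = 0.2846
  -1/13 × log₂(1/13) = 0.2846
H(X) = 3.7004 bits


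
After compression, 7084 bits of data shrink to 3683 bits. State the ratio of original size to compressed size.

Compression ratio = Original / Compressed
= 7084 / 3683 = 1.92:1


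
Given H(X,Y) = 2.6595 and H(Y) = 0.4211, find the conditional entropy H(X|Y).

Chain rule: H(X,Y) = H(X|Y) + H(Y)
H(X|Y) = H(X,Y) - H(Y) = 2.6595 - 0.4211 = 2.2384 bits


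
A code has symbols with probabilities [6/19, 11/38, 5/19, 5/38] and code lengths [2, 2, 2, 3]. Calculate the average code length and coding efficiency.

Average length L = Σ p_i × l_i = 2.1316 bits
Entropy H = 1.9347 bits
Efficiency η = H/L × 100% = 90.76%


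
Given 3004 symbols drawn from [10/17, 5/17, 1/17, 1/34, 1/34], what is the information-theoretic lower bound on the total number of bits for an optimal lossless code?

Entropy H = 1.5093 bits/symbol
Minimum bits = H × n = 1.5093 × 3004
= 4533.91 bits


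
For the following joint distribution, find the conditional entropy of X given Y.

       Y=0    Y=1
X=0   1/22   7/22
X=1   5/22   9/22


H(X|Y) = Σ_y p(y) H(X|Y=y)
  p(Y=0) = 3/11, H(X|Y=0) = 0.6500
  p(Y=1) = 8/11, H(X|Y=1) = 0.9887
H(X|Y) = 0.2727×0.6500 + 0.7273×0.9887 = 0.8963 bits


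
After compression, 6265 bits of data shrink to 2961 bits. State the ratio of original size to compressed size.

Compression ratio = Original / Compressed
= 6265 / 2961 = 2.12:1


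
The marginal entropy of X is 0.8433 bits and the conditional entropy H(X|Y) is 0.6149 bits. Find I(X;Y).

I(X;Y) = H(X) - H(X|Y)
I(X;Y) = 0.8433 - 0.6149 = 0.2284 bits


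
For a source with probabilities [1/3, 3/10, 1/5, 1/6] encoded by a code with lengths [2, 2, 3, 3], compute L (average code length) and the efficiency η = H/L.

Average length L = Σ p_i × l_i = 2.3667 bits
Entropy H = 1.9446 bits
Efficiency η = H/L × 100% = 82.17%


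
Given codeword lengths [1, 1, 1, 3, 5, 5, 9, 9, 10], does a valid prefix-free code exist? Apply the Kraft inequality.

Kraft inequality: Σ 2^(-l_i) ≤ 1 for prefix-free code
Calculating: 2^(-1) + 2^(-1) + 2^(-1) + 2^(-3) + 2^(-5) + 2^(-5) + 2^(-9) + 2^(-9) + 2^(-10)
= 0.5 + 0.5 + 0.5 + 0.125 + 0.03125 + 0.03125 + 0.001953125 + 0.001953125 + 0.0009765625
= 1.6924
Since 1.6924 > 1, prefix-free code does not exist


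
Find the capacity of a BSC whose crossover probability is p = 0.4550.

For BSC with error probability p:
C = 1 - H(p) where H(p) is binary entropy
H(0.4550) = -0.4550 × log₂(0.4550) - 0.5450 × log₂(0.5450)
H(p) = 0.9941
C = 1 - 0.9941 = 0.0059 bits/use


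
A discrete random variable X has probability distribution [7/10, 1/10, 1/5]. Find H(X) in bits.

H(X) = -Σ p(x) log₂ p(x)
  -7/10 × log₂(7/10) = 0.3602
  -1/10 × log₂(1/10) = 0.3322
  -1/5 × log₂(1/5) = 0.4644
H(X) = 1.1568 bits


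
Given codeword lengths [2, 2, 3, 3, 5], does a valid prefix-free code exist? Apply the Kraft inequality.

Kraft inequality: Σ 2^(-l_i) ≤ 1 for prefix-free code
Calculating: 2^(-2) + 2^(-2) + 2^(-3) + 2^(-3) + 2^(-5)
= 0.25 + 0.25 + 0.125 + 0.125 + 0.03125
= 0.7812
Since 0.7812 ≤ 1, prefix-free code exists


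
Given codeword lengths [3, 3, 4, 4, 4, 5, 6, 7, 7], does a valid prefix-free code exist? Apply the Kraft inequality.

Kraft inequality: Σ 2^(-l_i) ≤ 1 for prefix-free code
Calculating: 2^(-3) + 2^(-3) + 2^(-4) + 2^(-4) + 2^(-4) + 2^(-5) + 2^(-6) + 2^(-7) + 2^(-7)
= 0.125 + 0.125 + 0.0625 + 0.0625 + 0.0625 + 0.03125 + 0.015625 + 0.0078125 + 0.0078125
= 0.5000
Since 0.5000 ≤ 1, prefix-free code exists


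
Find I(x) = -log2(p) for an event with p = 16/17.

Information content I(x) = -log₂(p(x))
I = -log₂(16/17) = -log₂(0.9412)
I = 0.0875 bits


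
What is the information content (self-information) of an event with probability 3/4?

Information content I(x) = -log₂(p(x))
I = -log₂(3/4) = -log₂(0.7500)
I = 0.4150 bits


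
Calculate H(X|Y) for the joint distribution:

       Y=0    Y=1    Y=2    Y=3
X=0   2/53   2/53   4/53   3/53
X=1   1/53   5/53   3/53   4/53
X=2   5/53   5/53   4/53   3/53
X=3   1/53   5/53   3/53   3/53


H(X|Y) = Σ_y p(y) H(X|Y=y)
  p(Y=0) = 9/53, H(X|Y=0) = 1.6577
  p(Y=1) = 17/53, H(X|Y=1) = 1.9211
  p(Y=2) = 14/53, H(X|Y=2) = 1.9852
  p(Y=3) = 13/53, H(X|Y=3) = 1.9878
H(X|Y) = 0.1698×1.6577 + 0.3208×1.9211 + 0.2642×1.9852 + 0.2453×1.9878 = 1.9097 bits


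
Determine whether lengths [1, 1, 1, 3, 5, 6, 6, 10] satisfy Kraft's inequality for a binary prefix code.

Kraft inequality: Σ 2^(-l_i) ≤ 1 for prefix-free code
Calculating: 2^(-1) + 2^(-1) + 2^(-1) + 2^(-3) + 2^(-5) + 2^(-6) + 2^(-6) + 2^(-10)
= 0.5 + 0.5 + 0.5 + 0.125 + 0.03125 + 0.015625 + 0.015625 + 0.0009765625
= 1.6885
Since 1.6885 > 1, prefix-free code does not exist


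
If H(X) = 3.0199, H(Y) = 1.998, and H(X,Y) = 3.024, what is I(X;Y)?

I(X;Y) = H(X) + H(Y) - H(X,Y)
I(X;Y) = 3.0199 + 1.998 - 3.024 = 1.9939 bits


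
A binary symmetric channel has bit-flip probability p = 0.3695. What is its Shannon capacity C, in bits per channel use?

For BSC with error probability p:
C = 1 - H(p) where H(p) is binary entropy
H(0.3695) = -0.3695 × log₂(0.3695) - 0.6305 × log₂(0.6305)
H(p) = 0.9503
C = 1 - 0.9503 = 0.0497 bits/use


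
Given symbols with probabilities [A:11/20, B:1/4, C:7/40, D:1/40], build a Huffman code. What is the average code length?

Huffman tree construction:
Combine smallest probabilities repeatedly
Resulting codes:
  A: 1 (length 1)
  B: 01 (length 2)
  C: 001 (length 3)
  D: 000 (length 3)
Average length = Σ p(s) × length(s) = 1.6500 bits


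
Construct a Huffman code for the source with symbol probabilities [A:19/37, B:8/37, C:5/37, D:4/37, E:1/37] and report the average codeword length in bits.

Huffman tree construction:
Combine smallest probabilities repeatedly
Resulting codes:
  A: 1 (length 1)
  B: 00 (length 2)
  C: 010 (length 3)
  D: 0111 (length 4)
  E: 0110 (length 4)
Average length = Σ p(s) × length(s) = 1.8919 bits


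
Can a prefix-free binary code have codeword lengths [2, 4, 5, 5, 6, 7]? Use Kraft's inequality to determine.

Kraft inequality: Σ 2^(-l_i) ≤ 1 for prefix-free code
Calculating: 2^(-2) + 2^(-4) + 2^(-5) + 2^(-5) + 2^(-6) + 2^(-7)
= 0.25 + 0.0625 + 0.03125 + 0.03125 + 0.015625 + 0.0078125
= 0.3984
Since 0.3984 ≤ 1, prefix-free code exists


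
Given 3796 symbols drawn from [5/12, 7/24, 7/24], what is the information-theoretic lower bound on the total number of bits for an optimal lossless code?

Entropy H = 1.5632 bits/symbol
Minimum bits = H × n = 1.5632 × 3796
= 5933.92 bits


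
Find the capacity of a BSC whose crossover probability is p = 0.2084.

For BSC with error probability p:
C = 1 - H(p) where H(p) is binary entropy
H(0.2084) = -0.2084 × log₂(0.2084) - 0.7916 × log₂(0.7916)
H(p) = 0.7384
C = 1 - 0.7384 = 0.2616 bits/use


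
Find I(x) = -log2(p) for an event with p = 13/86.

Information content I(x) = -log₂(p(x))
I = -log₂(13/86) = -log₂(0.1512)
I = 2.7258 bits


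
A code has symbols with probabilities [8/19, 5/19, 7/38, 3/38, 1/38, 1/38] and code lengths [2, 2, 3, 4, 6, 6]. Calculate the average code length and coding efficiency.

Average length L = Σ p_i × l_i = 2.5526 bits
Entropy H = 2.0473 bits
Efficiency η = H/L × 100% = 80.20%


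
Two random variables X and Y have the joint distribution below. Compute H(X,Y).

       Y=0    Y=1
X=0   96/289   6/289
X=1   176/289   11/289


H(X,Y) = -Σ p(x,y) log₂ p(x,y)
  p(0,0)=96/289: -0.3322 × log₂(0.3322) = 0.5282
  p(0,1)=6/289: -0.0208 × log₂(0.0208) = 0.1161
  p(1,0)=176/289: -0.6090 × log₂(0.6090) = 0.4357
  p(1,1)=11/289: -0.0381 × log₂(0.0381) = 0.1795
H(X,Y) = 1.2594 bits


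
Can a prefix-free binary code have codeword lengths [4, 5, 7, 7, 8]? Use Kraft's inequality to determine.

Kraft inequality: Σ 2^(-l_i) ≤ 1 for prefix-free code
Calculating: 2^(-4) + 2^(-5) + 2^(-7) + 2^(-7) + 2^(-8)
= 0.0625 + 0.03125 + 0.0078125 + 0.0078125 + 0.00390625
= 0.1133
Since 0.1133 ≤ 1, prefix-free code exists


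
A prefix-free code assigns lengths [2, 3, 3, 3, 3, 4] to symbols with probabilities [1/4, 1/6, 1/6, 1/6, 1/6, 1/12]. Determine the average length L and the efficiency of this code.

Average length L = Σ p_i × l_i = 2.8333 bits
Entropy H = 2.5221 bits
Efficiency η = H/L × 100% = 89.01%


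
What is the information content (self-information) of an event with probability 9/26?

Information content I(x) = -log₂(p(x))
I = -log₂(9/26) = -log₂(0.3462)
I = 1.5305 bits


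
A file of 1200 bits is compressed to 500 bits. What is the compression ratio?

Compression ratio = Original / Compressed
= 1200 / 500 = 2.40:1


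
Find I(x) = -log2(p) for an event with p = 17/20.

Information content I(x) = -log₂(p(x))
I = -log₂(17/20) = -log₂(0.8500)
I = 0.2345 bits


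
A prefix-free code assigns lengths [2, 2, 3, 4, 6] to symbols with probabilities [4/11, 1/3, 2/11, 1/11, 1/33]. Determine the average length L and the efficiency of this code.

Average length L = Σ p_i × l_i = 2.4848 bits
Entropy H = 1.9735 bits
Efficiency η = H/L × 100% = 79.42%


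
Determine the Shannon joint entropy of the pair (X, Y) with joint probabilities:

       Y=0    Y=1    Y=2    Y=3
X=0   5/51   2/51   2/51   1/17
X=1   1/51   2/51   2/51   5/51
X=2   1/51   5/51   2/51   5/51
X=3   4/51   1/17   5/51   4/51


H(X,Y) = -Σ p(x,y) log₂ p(x,y)
  p(0,0)=5/51: -0.0980 × log₂(0.0980) = 0.3285
  p(0,1)=2/51: -0.0392 × log₂(0.0392) = 0.1832
  p(0,2)=2/51: -0.0392 × log₂(0.0392) = 0.1832
  p(0,3)=1/17: -0.0588 × log₂(0.0588) = 0.2404
  p(1,0)=1/51: -0.0196 × log₂(0.0196) = 0.1112
  p(1,1)=2/51: -0.0392 × log₂(0.0392) = 0.1832
  p(1,2)=2/51: -0.0392 × log₂(0.0392) = 0.1832
  p(1,3)=5/51: -0.0980 × log₂(0.0980) = 0.3285
  p(2,0)=1/51: -0.0196 × log₂(0.0196) = 0.1112
  p(2,1)=5/51: -0.0980 × log₂(0.0980) = 0.3285
  p(2,2)=2/51: -0.0392 × log₂(0.0392) = 0.1832
  p(2,3)=5/51: -0.0980 × log₂(0.0980) = 0.3285
  p(3,0)=4/51: -0.0784 × log₂(0.0784) = 0.2880
  p(3,1)=1/17: -0.0588 × log₂(0.0588) = 0.2404
  p(3,2)=5/51: -0.0980 × log₂(0.0980) = 0.3285
  p(3,3)=4/51: -0.0784 × log₂(0.0784) = 0.2880
H(X,Y) = 3.8380 bits


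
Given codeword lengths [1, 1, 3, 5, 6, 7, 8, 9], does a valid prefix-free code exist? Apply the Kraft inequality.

Kraft inequality: Σ 2^(-l_i) ≤ 1 for prefix-free code
Calculating: 2^(-1) + 2^(-1) + 2^(-3) + 2^(-5) + 2^(-6) + 2^(-7) + 2^(-8) + 2^(-9)
= 0.5 + 0.5 + 0.125 + 0.03125 + 0.015625 + 0.0078125 + 0.00390625 + 0.001953125
= 1.1855
Since 1.1855 > 1, prefix-free code does not exist


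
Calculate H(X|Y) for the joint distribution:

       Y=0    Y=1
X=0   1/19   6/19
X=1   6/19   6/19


H(X|Y) = Σ_y p(y) H(X|Y=y)
  p(Y=0) = 7/19, H(X|Y=0) = 0.5917
  p(Y=1) = 12/19, H(X|Y=1) = 1.0000
H(X|Y) = 0.3684×0.5917 + 0.6316×1.0000 = 0.8496 bits


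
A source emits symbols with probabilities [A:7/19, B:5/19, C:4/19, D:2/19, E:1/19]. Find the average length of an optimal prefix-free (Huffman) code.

Huffman tree construction:
Combine smallest probabilities repeatedly
Resulting codes:
  A: 11 (length 2)
  B: 10 (length 2)
  C: 01 (length 2)
  D: 001 (length 3)
  E: 000 (length 3)
Average length = Σ p(s) × length(s) = 2.1579 bits


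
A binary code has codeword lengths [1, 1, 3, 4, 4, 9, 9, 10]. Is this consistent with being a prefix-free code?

Kraft inequality: Σ 2^(-l_i) ≤ 1 for prefix-free code
Calculating: 2^(-1) + 2^(-1) + 2^(-3) + 2^(-4) + 2^(-4) + 2^(-9) + 2^(-9) + 2^(-10)
= 0.5 + 0.5 + 0.125 + 0.0625 + 0.0625 + 0.001953125 + 0.001953125 + 0.0009765625
= 1.2549
Since 1.2549 > 1, prefix-free code does not exist


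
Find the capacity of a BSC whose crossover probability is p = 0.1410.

For BSC with error probability p:
C = 1 - H(p) where H(p) is binary entropy
H(0.1410) = -0.1410 × log₂(0.1410) - 0.8590 × log₂(0.8590)
H(p) = 0.5869
C = 1 - 0.5869 = 0.4131 bits/use


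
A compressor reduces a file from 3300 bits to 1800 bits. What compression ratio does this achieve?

Compression ratio = Original / Compressed
= 3300 / 1800 = 1.83:1


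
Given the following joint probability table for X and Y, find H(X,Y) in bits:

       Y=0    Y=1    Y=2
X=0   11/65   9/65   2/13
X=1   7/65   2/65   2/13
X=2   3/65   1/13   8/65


H(X,Y) = -Σ p(x,y) log₂ p(x,y)
  p(0,0)=11/65: -0.1692 × log₂(0.1692) = 0.4337
  p(0,1)=9/65: -0.1385 × log₂(0.1385) = 0.3950
  p(0,2)=2/13: -0.1538 × log₂(0.1538) = 0.4155
  p(1,0)=7/65: -0.1077 × log₂(0.1077) = 0.3462
  p(1,1)=2/65: -0.0308 × log₂(0.0308) = 0.1545
  p(1,2)=2/13: -0.1538 × log₂(0.1538) = 0.4155
  p(2,0)=3/65: -0.0462 × log₂(0.0462) = 0.2048
  p(2,1)=1/13: -0.0769 × log₂(0.0769) = 0.2846
  p(2,2)=8/65: -0.1231 × log₂(0.1231) = 0.3720
H(X,Y) = 3.0218 bits


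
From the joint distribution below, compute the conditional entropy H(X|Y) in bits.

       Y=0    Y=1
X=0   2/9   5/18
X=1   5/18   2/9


H(X|Y) = Σ_y p(y) H(X|Y=y)
  p(Y=0) = 1/2, H(X|Y=0) = 0.9911
  p(Y=1) = 1/2, H(X|Y=1) = 0.9911
H(X|Y) = 0.5000×0.9911 + 0.5000×0.9911 = 0.9911 bits


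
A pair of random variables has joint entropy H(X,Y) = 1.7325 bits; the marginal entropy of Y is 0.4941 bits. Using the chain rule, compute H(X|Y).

Chain rule: H(X,Y) = H(X|Y) + H(Y)
H(X|Y) = H(X,Y) - H(Y) = 1.7325 - 0.4941 = 1.2384 bits


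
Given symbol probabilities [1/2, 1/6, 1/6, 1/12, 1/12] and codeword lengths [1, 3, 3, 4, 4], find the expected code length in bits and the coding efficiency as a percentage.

Average length L = Σ p_i × l_i = 2.1667 bits
Entropy H = 1.9591 bits
Efficiency η = H/L × 100% = 90.42%


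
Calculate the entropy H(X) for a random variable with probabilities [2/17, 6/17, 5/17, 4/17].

H(X) = -Σ p(x) log₂ p(x)
  -2/17 × log₂(2/17) = 0.3632
  -6/17 × log₂(6/17) = 0.5303
  -5/17 × log₂(5/17) = 0.5193
  -4/17 × log₂(4/17) = 0.4912
H(X) = 1.9040 bits


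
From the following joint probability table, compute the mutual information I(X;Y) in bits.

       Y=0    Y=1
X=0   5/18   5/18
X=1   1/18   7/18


H(X) = 0.9911, H(Y) = 0.9183, H(X,Y) = 1.7882
I(X;Y) = H(X) + H(Y) - H(X,Y) = 0.1212 bits


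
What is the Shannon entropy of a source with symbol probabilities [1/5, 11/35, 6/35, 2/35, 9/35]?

H(X) = -Σ p(x) log₂ p(x)
  -1/5 × log₂(1/5) = 0.4644
  -11/35 × log₂(11/35) = 0.5248
  -6/35 × log₂(6/35) = 0.4362
  -2/35 × log₂(2/35) = 0.2360
  -9/35 × log₂(9/35) = 0.5038
H(X) = 2.1652 bits


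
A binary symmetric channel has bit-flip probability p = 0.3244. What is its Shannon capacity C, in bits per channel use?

For BSC with error probability p:
C = 1 - H(p) where H(p) is binary entropy
H(0.3244) = -0.3244 × log₂(0.3244) - 0.6756 × log₂(0.6756)
H(p) = 0.9091
C = 1 - 0.9091 = 0.0909 bits/use


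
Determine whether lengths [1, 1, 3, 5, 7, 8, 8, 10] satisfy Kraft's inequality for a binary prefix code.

Kraft inequality: Σ 2^(-l_i) ≤ 1 for prefix-free code
Calculating: 2^(-1) + 2^(-1) + 2^(-3) + 2^(-5) + 2^(-7) + 2^(-8) + 2^(-8) + 2^(-10)
= 0.5 + 0.5 + 0.125 + 0.03125 + 0.0078125 + 0.00390625 + 0.00390625 + 0.0009765625
= 1.1729
Since 1.1729 > 1, prefix-free code does not exist


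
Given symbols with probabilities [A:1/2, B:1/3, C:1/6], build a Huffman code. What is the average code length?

Huffman tree construction:
Combine smallest probabilities repeatedly
Resulting codes:
  A: 0 (length 1)
  B: 11 (length 2)
  C: 10 (length 2)
Average length = Σ p(s) × length(s) = 1.5000 bits


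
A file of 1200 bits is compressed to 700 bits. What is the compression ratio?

Compression ratio = Original / Compressed
= 1200 / 700 = 1.71:1


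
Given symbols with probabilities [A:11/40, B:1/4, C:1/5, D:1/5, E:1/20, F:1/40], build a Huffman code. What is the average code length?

Huffman tree construction:
Combine smallest probabilities repeatedly
Resulting codes:
  A: 10 (length 2)
  B: 01 (length 2)
  C: 111 (length 3)
  D: 00 (length 2)
  E: 1101 (length 4)
  F: 1100 (length 4)
Average length = Σ p(s) × length(s) = 2.3500 bits


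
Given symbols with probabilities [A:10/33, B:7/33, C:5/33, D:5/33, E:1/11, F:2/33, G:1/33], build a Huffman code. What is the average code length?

Huffman tree construction:
Combine smallest probabilities repeatedly
Resulting codes:
  A: 10 (length 2)
  B: 01 (length 2)
  C: 110 (length 3)
  D: 111 (length 3)
  E: 000 (length 3)
  F: 0011 (length 4)
  G: 0010 (length 4)
Average length = Σ p(s) × length(s) = 2.5758 bits


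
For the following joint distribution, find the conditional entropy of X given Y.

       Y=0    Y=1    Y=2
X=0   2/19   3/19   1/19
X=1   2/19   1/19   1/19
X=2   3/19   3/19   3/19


H(X|Y) = Σ_y p(y) H(X|Y=y)
  p(Y=0) = 7/19, H(X|Y=0) = 1.5567
  p(Y=1) = 7/19, H(X|Y=1) = 1.4488
  p(Y=2) = 5/19, H(X|Y=2) = 1.3710
H(X|Y) = 0.3684×1.5567 + 0.3684×1.4488 + 0.2632×1.3710 = 1.4681 bits


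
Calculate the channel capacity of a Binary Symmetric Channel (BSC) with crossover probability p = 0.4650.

For BSC with error probability p:
C = 1 - H(p) where H(p) is binary entropy
H(0.4650) = -0.4650 × log₂(0.4650) - 0.5350 × log₂(0.5350)
H(p) = 0.9965
C = 1 - 0.9965 = 0.0035 bits/use


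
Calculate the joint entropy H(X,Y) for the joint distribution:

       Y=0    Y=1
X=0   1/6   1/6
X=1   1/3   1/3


H(X,Y) = -Σ p(x,y) log₂ p(x,y)
  p(0,0)=1/6: -0.1667 × log₂(0.1667) = 0.4308
  p(0,1)=1/6: -0.1667 × log₂(0.1667) = 0.4308
  p(1,0)=1/3: -0.3333 × log₂(0.3333) = 0.5283
  p(1,1)=1/3: -0.3333 × log₂(0.3333) = 0.5283
H(X,Y) = 1.9183 bits


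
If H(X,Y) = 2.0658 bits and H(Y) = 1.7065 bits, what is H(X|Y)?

Chain rule: H(X,Y) = H(X|Y) + H(Y)
H(X|Y) = H(X,Y) - H(Y) = 2.0658 - 1.7065 = 0.3593 bits


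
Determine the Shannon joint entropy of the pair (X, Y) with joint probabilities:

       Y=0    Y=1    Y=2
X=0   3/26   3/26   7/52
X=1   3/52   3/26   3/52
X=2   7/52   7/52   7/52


H(X,Y) = -Σ p(x,y) log₂ p(x,y)
  p(0,0)=3/26: -0.1154 × log₂(0.1154) = 0.3595
  p(0,1)=3/26: -0.1154 × log₂(0.1154) = 0.3595
  p(0,2)=7/52: -0.1346 × log₂(0.1346) = 0.3895
  p(1,0)=3/52: -0.0577 × log₂(0.0577) = 0.2374
  p(1,1)=3/26: -0.1154 × log₂(0.1154) = 0.3595
  p(1,2)=3/52: -0.0577 × log₂(0.0577) = 0.2374
  p(2,0)=7/52: -0.1346 × log₂(0.1346) = 0.3895
  p(2,1)=7/52: -0.1346 × log₂(0.1346) = 0.3895
  p(2,2)=7/52: -0.1346 × log₂(0.1346) = 0.3895
H(X,Y) = 3.1111 bits


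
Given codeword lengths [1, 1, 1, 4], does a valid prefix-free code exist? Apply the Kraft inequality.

Kraft inequality: Σ 2^(-l_i) ≤ 1 for prefix-free code
Calculating: 2^(-1) + 2^(-1) + 2^(-1) + 2^(-4)
= 0.5 + 0.5 + 0.5 + 0.0625
= 1.5625
Since 1.5625 > 1, prefix-free code does not exist


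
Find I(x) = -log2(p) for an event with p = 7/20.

Information content I(x) = -log₂(p(x))
I = -log₂(7/20) = -log₂(0.3500)
I = 1.5146 bits


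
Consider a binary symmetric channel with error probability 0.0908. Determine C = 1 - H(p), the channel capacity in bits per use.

For BSC with error probability p:
C = 1 - H(p) where H(p) is binary entropy
H(0.0908) = -0.0908 × log₂(0.0908) - 0.9092 × log₂(0.9092)
H(p) = 0.4391
C = 1 - 0.4391 = 0.5609 bits/use


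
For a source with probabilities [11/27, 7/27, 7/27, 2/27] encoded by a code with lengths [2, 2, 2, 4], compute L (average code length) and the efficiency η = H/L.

Average length L = Σ p_i × l_i = 2.1481 bits
Entropy H = 1.8157 bits
Efficiency η = H/L × 100% = 84.53%


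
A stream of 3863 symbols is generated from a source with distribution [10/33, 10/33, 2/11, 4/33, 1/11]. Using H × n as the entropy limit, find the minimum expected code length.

Entropy H = 2.1746 bits/symbol
Minimum bits = H × n = 2.1746 × 3863
= 8400.48 bits


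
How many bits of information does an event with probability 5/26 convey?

Information content I(x) = -log₂(p(x))
I = -log₂(5/26) = -log₂(0.1923)
I = 2.3785 bits


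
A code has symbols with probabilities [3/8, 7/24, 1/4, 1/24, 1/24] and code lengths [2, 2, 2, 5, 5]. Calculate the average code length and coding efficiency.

Average length L = Σ p_i × l_i = 2.2500 bits
Entropy H = 1.9312 bits
Efficiency η = H/L × 100% = 85.83%


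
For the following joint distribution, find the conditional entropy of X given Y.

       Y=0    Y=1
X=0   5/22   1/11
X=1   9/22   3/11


H(X|Y) = Σ_y p(y) H(X|Y=y)
  p(Y=0) = 7/11, H(X|Y=0) = 0.9403
  p(Y=1) = 4/11, H(X|Y=1) = 0.8113
H(X|Y) = 0.6364×0.9403 + 0.3636×0.8113 = 0.8934 bits


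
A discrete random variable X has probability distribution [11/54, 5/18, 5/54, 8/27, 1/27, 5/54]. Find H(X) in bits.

H(X) = -Σ p(x) log₂ p(x)
  -11/54 × log₂(11/54) = 0.4676
  -5/18 × log₂(5/18) = 0.5133
  -5/54 × log₂(5/54) = 0.3179
  -8/27 × log₂(8/27) = 0.5200
  -1/27 × log₂(1/27) = 0.1761
  -5/54 × log₂(5/54) = 0.3179
H(X) = 2.3127 bits


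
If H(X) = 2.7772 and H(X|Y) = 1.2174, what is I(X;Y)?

I(X;Y) = H(X) - H(X|Y)
I(X;Y) = 2.7772 - 1.2174 = 1.5598 bits


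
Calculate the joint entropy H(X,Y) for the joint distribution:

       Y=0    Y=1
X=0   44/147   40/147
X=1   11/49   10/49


H(X,Y) = -Σ p(x,y) log₂ p(x,y)
  p(0,0)=44/147: -0.2993 × log₂(0.2993) = 0.5209
  p(0,1)=40/147: -0.2721 × log₂(0.2721) = 0.5110
  p(1,0)=11/49: -0.2245 × log₂(0.2245) = 0.4838
  p(1,1)=10/49: -0.2041 × log₂(0.2041) = 0.4679
H(X,Y) = 1.9836 bits


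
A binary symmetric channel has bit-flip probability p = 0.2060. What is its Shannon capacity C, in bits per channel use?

For BSC with error probability p:
C = 1 - H(p) where H(p) is binary entropy
H(0.2060) = -0.2060 × log₂(0.2060) - 0.7940 × log₂(0.7940)
H(p) = 0.7338
C = 1 - 0.7338 = 0.2662 bits/use


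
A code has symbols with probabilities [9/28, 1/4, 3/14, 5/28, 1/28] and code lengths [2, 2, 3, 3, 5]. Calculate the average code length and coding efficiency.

Average length L = Σ p_i × l_i = 2.5000 bits
Entropy H = 2.1181 bits
Efficiency η = H/L × 100% = 84.72%


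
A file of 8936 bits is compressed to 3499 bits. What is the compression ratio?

Compression ratio = Original / Compressed
= 8936 / 3499 = 2.55:1


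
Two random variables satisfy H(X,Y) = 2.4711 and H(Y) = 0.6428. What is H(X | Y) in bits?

Chain rule: H(X,Y) = H(X|Y) + H(Y)
H(X|Y) = H(X,Y) - H(Y) = 2.4711 - 0.6428 = 1.8283 bits


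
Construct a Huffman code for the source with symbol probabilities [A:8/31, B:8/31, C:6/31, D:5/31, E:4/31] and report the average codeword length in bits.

Huffman tree construction:
Combine smallest probabilities repeatedly
Resulting codes:
  A: 01 (length 2)
  B: 10 (length 2)
  C: 00 (length 2)
  D: 111 (length 3)
  E: 110 (length 3)
Average length = Σ p(s) × length(s) = 2.2903 bits


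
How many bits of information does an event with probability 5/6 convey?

Information content I(x) = -log₂(p(x))
I = -log₂(5/6) = -log₂(0.8333)
I = 0.2630 bits


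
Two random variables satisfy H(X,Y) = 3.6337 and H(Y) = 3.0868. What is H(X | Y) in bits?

Chain rule: H(X,Y) = H(X|Y) + H(Y)
H(X|Y) = H(X,Y) - H(Y) = 3.6337 - 3.0868 = 0.5469 bits


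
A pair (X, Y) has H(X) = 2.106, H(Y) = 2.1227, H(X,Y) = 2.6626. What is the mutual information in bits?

I(X;Y) = H(X) + H(Y) - H(X,Y)
I(X;Y) = 2.106 + 2.1227 - 2.6626 = 1.5661 bits


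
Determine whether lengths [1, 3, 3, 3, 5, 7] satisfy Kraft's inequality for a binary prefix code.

Kraft inequality: Σ 2^(-l_i) ≤ 1 for prefix-free code
Calculating: 2^(-1) + 2^(-3) + 2^(-3) + 2^(-3) + 2^(-5) + 2^(-7)
= 0.5 + 0.125 + 0.125 + 0.125 + 0.03125 + 0.0078125
= 0.9141
Since 0.9141 ≤ 1, prefix-free code exists


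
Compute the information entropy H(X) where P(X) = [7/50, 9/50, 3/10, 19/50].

H(X) = -Σ p(x) log₂ p(x)
  -7/50 × log₂(7/50) = 0.3971
  -9/50 × log₂(9/50) = 0.4453
  -3/10 × log₂(3/10) = 0.5211
  -19/50 × log₂(19/50) = 0.5305
H(X) = 1.8940 bits


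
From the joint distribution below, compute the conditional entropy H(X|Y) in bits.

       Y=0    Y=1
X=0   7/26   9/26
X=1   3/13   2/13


H(X|Y) = Σ_y p(y) H(X|Y=y)
  p(Y=0) = 1/2, H(X|Y=0) = 0.9957
  p(Y=1) = 1/2, H(X|Y=1) = 0.8905
H(X|Y) = 0.5000×0.9957 + 0.5000×0.8905 = 0.9431 bits


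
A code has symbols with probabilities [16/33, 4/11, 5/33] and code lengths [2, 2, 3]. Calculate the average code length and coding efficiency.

Average length L = Σ p_i × l_i = 2.1515 bits
Entropy H = 1.4496 bits
Efficiency η = H/L × 100% = 67.37%


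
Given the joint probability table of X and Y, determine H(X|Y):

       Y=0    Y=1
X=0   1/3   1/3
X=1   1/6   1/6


H(X|Y) = Σ_y p(y) H(X|Y=y)
  p(Y=0) = 1/2, H(X|Y=0) = 0.9183
  p(Y=1) = 1/2, H(X|Y=1) = 0.9183
H(X|Y) = 0.5000×0.9183 + 0.5000×0.9183 = 0.9183 bits


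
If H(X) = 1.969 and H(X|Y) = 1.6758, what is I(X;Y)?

I(X;Y) = H(X) - H(X|Y)
I(X;Y) = 1.969 - 1.6758 = 0.2932 bits


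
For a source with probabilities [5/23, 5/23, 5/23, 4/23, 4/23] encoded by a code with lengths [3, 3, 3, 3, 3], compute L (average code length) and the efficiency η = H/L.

Average length L = Σ p_i × l_i = 3.0000 bits
Entropy H = 2.3136 bits
Efficiency η = H/L × 100% = 77.12%


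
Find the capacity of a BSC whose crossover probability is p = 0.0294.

For BSC with error probability p:
C = 1 - H(p) where H(p) is binary entropy
H(0.0294) = -0.0294 × log₂(0.0294) - 0.9706 × log₂(0.9706)
H(p) = 0.1914
C = 1 - 0.1914 = 0.8086 bits/use


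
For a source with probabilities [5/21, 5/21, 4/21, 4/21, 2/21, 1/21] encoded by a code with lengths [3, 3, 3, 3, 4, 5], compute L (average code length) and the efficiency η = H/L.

Average length L = Σ p_i × l_i = 3.1905 bits
Entropy H = 2.4295 bits
Efficiency η = H/L × 100% = 76.15%


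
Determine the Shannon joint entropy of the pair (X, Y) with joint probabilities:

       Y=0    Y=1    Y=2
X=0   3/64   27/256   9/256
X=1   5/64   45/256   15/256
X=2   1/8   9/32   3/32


H(X,Y) = -Σ p(x,y) log₂ p(x,y)
  p(0,0)=3/64: -0.0469 × log₂(0.0469) = 0.2070
  p(0,1)=27/256: -0.1055 × log₂(0.1055) = 0.3423
  p(0,2)=9/256: -0.0352 × log₂(0.0352) = 0.1698
  p(1,0)=5/64: -0.0781 × log₂(0.0781) = 0.2873
  p(1,1)=45/256: -0.1758 × log₂(0.1758) = 0.4409
  p(1,2)=15/256: -0.0586 × log₂(0.0586) = 0.2398
  p(2,0)=1/8: -0.1250 × log₂(0.1250) = 0.3750
  p(2,1)=9/32: -0.2812 × log₂(0.2812) = 0.5147
  p(2,2)=3/32: -0.0938 × log₂(0.0938) = 0.3202
H(X,Y) = 2.8970 bits


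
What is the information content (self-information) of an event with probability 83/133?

Information content I(x) = -log₂(p(x))
I = -log₂(83/133) = -log₂(0.6241)
I = 0.6802 bits


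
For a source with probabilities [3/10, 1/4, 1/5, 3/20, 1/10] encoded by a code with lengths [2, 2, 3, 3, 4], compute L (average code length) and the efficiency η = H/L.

Average length L = Σ p_i × l_i = 2.5500 bits
Entropy H = 2.2282 bits
Efficiency η = H/L × 100% = 87.38%


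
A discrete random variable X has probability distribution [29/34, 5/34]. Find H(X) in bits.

H(X) = -Σ p(x) log₂ p(x)
  -29/34 × log₂(29/34) = 0.1957
  -5/34 × log₂(5/34) = 0.4067
H(X) = 0.6024 bits


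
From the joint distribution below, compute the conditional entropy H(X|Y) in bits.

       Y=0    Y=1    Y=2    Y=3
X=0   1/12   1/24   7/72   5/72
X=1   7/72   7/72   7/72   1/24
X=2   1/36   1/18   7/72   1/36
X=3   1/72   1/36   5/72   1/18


H(X|Y) = Σ_y p(y) H(X|Y=y)
  p(Y=0) = 2/9, H(X|Y=0) = 1.6774
  p(Y=1) = 2/9, H(X|Y=1) = 1.8496
  p(Y=2) = 13/36, H(X|Y=2) = 1.9864
  p(Y=3) = 7/36, H(X|Y=3) = 1.9242
H(X|Y) = 0.2222×1.6774 + 0.2222×1.8496 + 0.3611×1.9864 + 0.1944×1.9242 = 1.8753 bits


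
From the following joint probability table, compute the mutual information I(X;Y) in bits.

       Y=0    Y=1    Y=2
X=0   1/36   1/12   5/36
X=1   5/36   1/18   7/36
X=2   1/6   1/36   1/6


H(X) = 1.5605, H(Y) = 1.4591, H(X,Y) = 2.9298
I(X;Y) = H(X) + H(Y) - H(X,Y) = 0.0899 bits


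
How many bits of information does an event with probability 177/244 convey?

Information content I(x) = -log₂(p(x))
I = -log₂(177/244) = -log₂(0.7254)
I = 0.4631 bits


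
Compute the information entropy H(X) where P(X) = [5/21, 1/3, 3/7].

H(X) = -Σ p(x) log₂ p(x)
  -5/21 × log₂(5/21) = 0.4929
  -1/3 × log₂(1/3) = 0.5283
  -3/7 × log₂(3/7) = 0.5239
H(X) = 1.5452 bits


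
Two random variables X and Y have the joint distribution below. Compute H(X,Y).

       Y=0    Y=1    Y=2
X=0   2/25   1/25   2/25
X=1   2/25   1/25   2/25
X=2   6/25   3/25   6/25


H(X,Y) = -Σ p(x,y) log₂ p(x,y)
  p(0,0)=2/25: -0.0800 × log₂(0.0800) = 0.2915
  p(0,1)=1/25: -0.0400 × log₂(0.0400) = 0.1858
  p(0,2)=2/25: -0.0800 × log₂(0.0800) = 0.2915
  p(1,0)=2/25: -0.0800 × log₂(0.0800) = 0.2915
  p(1,1)=1/25: -0.0400 × log₂(0.0400) = 0.1858
  p(1,2)=2/25: -0.0800 × log₂(0.0800) = 0.2915
  p(2,0)=6/25: -0.2400 × log₂(0.2400) = 0.4941
  p(2,1)=3/25: -0.1200 × log₂(0.1200) = 0.3671
  p(2,2)=6/25: -0.2400 × log₂(0.2400) = 0.4941
H(X,Y) = 2.8929 bits


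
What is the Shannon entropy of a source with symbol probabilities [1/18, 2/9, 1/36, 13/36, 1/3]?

H(X) = -Σ p(x) log₂ p(x)
  -1/18 × log₂(1/18) = 0.2317
  -2/9 × log₂(2/9) = 0.4822
  -1/36 × log₂(1/36) = 0.1436
  -13/36 × log₂(13/36) = 0.5306
  -1/3 × log₂(1/3) = 0.5283
H(X) = 1.9164 bits


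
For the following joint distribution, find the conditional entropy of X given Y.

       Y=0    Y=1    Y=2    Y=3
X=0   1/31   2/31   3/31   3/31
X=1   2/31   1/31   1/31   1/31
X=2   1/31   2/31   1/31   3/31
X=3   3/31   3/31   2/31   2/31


H(X|Y) = Σ_y p(y) H(X|Y=y)
  p(Y=0) = 7/31, H(X|Y=0) = 1.8424
  p(Y=1) = 8/31, H(X|Y=1) = 1.9056
  p(Y=2) = 7/31, H(X|Y=2) = 1.8424
  p(Y=3) = 9/31, H(X|Y=3) = 1.8911
H(X|Y) = 0.2258×1.8424 + 0.2581×1.9056 + 0.2258×1.8424 + 0.2903×1.8911 = 1.8728 bits


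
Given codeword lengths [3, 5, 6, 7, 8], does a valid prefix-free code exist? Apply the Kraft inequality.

Kraft inequality: Σ 2^(-l_i) ≤ 1 for prefix-free code
Calculating: 2^(-3) + 2^(-5) + 2^(-6) + 2^(-7) + 2^(-8)
= 0.125 + 0.03125 + 0.015625 + 0.0078125 + 0.00390625
= 0.1836
Since 0.1836 ≤ 1, prefix-free code exists


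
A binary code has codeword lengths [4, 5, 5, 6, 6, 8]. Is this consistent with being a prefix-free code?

Kraft inequality: Σ 2^(-l_i) ≤ 1 for prefix-free code
Calculating: 2^(-4) + 2^(-5) + 2^(-5) + 2^(-6) + 2^(-6) + 2^(-8)
= 0.0625 + 0.03125 + 0.03125 + 0.015625 + 0.015625 + 0.00390625
= 0.1602
Since 0.1602 ≤ 1, prefix-free code exists


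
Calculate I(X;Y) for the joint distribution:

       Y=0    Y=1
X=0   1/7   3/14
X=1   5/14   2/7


H(X) = 0.9403, H(Y) = 1.0000, H(X,Y) = 1.9242
I(X;Y) = H(X) + H(Y) - H(X,Y) = 0.0161 bits


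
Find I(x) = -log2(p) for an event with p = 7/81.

Information content I(x) = -log₂(p(x))
I = -log₂(7/81) = -log₂(0.0864)
I = 3.5325 bits


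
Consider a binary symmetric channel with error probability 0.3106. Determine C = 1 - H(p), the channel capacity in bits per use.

For BSC with error probability p:
C = 1 - H(p) where H(p) is binary entropy
H(0.3106) = -0.3106 × log₂(0.3106) - 0.6894 × log₂(0.6894)
H(p) = 0.8939
C = 1 - 0.8939 = 0.1061 bits/use


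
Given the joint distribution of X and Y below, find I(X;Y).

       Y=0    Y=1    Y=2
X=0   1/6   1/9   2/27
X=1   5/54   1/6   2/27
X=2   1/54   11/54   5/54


H(X) = 1.5835, H(Y) = 1.5156, H(X,Y) = 2.9800
I(X;Y) = H(X) + H(Y) - H(X,Y) = 0.1191 bits


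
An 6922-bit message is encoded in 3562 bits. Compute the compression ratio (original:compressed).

Compression ratio = Original / Compressed
= 6922 / 3562 = 1.94:1


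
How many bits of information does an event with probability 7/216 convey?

Information content I(x) = -log₂(p(x))
I = -log₂(7/216) = -log₂(0.0324)
I = 4.9475 bits


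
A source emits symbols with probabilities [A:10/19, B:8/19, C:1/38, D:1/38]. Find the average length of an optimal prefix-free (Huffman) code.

Huffman tree construction:
Combine smallest probabilities repeatedly
Resulting codes:
  A: 1 (length 1)
  B: 01 (length 2)
  C: 000 (length 3)
  D: 001 (length 3)
Average length = Σ p(s) × length(s) = 1.5263 bits


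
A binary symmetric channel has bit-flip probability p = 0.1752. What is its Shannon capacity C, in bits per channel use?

For BSC with error probability p:
C = 1 - H(p) where H(p) is binary entropy
H(0.1752) = -0.1752 × log₂(0.1752) - 0.8248 × log₂(0.8248)
H(p) = 0.6695
C = 1 - 0.6695 = 0.3305 bits/use
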